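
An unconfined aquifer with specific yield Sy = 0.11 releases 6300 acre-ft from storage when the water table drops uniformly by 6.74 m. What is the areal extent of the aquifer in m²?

A ≈ 1.05 × 10^7 m²

ΔV = 6300 acre-ft = 7.771 × 10^6 m³
A = ΔV / (Sy × Δh) = 7.771 × 10^6 / (0.11 × 6.74) = 1.048 × 10^7 m²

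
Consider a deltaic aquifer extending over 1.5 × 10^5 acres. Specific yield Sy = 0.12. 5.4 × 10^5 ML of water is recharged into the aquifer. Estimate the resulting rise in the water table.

Δh ≈ 7.41 m

A = 1.5 × 10^5 acres = 6.07 × 10^8 m²
ΔV = 5.4 × 10^5 ML = 5.4 × 10^8 m³
Δh = ΔV / (Sy × A) = 5.4 × 10^8 m³ / (0.12 × 6.07 × 10^8 m²) = 7.413 m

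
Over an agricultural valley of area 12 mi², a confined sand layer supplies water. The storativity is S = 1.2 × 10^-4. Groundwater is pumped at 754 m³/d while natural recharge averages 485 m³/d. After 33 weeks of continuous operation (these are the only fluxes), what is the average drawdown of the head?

A = 12 mi² = 3.108 × 10^7 m²
Net abstraction = 754 − 485 = 269 m³/d
t = 33 weeks = 231 d
ΔV = Q × t = 269 m³/d × 231 d = 62140 m³
Δh = ΔV / (S × A) = 62140 / (1.2 × 10^-4 × 3.108 × 10^7) = 16.66 m

Δh ≈ 16.7 m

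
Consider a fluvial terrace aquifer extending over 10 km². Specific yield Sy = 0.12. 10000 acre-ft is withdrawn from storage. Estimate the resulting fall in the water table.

A = 10 km² = 1 × 10^7 m²
ΔV = 10000 acre-ft = 1.233 × 10^7 m³
Δh = ΔV / (Sy × A) = 1.233 × 10^7 m³ / (0.12 × 1 × 10^7 m²) = 10.28 m

Δh ≈ 10.3 m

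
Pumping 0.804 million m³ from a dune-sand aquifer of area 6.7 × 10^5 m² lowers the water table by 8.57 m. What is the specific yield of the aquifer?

ΔV = 0.804 million m³ = 8.04 × 10^5 m³
Sy = ΔV / (A × Δh) = 8.04 × 10^5 m³ / (6.7 × 10^5 m² × 8.57 m) = 0.14

Sy ≈ 0.14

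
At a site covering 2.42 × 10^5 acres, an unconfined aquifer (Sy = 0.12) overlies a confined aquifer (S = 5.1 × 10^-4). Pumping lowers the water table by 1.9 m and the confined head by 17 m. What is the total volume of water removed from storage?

ΔV ≈ 2.32 × 10^8 m³

A = 2.42 × 10^5 acres = 9.793 × 10^8 m²
Unconfined: ΔV_u = Sy × A × Δh_u = 0.12 × 9.793 × 10^8 × 1.9 = 2.233 × 10^8 m³
Confined: ΔV_c = S × A × Δh_c = 5.1 × 10^-4 × 9.793 × 10^8 × 17 = 8.491 × 10^6 m³
Total ΔV = 2.233 × 10^8 + 8.491 × 10^6 = 2.318 × 10^8 m³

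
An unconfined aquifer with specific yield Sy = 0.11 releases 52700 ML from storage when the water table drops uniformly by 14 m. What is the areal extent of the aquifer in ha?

ΔV = 52700 ML = 5.27 × 10^7 m³
A = ΔV / (Sy × Δh) = 5.27 × 10^7 / (0.11 × 14) = 3.422 × 10^7 m²
A = 3.422 × 10^7 m² = 3422 ha

A ≈ 3420 ha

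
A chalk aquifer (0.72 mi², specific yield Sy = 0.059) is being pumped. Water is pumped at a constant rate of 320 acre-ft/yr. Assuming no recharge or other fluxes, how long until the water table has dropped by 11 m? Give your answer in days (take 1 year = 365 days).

A = 0.72 mi² = 1.865 × 10^6 m²
ΔV = Sy × A × Δh = 0.059 × 1.865 × 10^6 × 11 = 1.21 × 10^6 m³
Q = 320 acre-ft/yr = 1081 m³/d
t = ΔV / Q = 1.21 × 10^6 m³ / 1081 m³/d = 1119 d

t ≈ 1120 days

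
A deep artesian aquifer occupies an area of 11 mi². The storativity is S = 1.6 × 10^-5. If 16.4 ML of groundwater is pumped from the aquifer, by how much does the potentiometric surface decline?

A = 11 mi² = 2.849 × 10^7 m²
ΔV = 16.4 ML = 16400 m³
Δh = ΔV / (S × A) = 16400 m³ / (1.6 × 10^-5 × 2.849 × 10^7 m²) = 35.98 m

Δh ≈ 36 m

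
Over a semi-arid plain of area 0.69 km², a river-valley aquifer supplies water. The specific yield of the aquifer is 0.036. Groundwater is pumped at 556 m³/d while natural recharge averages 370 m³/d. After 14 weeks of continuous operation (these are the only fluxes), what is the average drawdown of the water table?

A = 0.69 km² = 6.9 × 10^5 m²
Net abstraction = 556 − 370 = 186 m³/d
t = 14 weeks = 98 d
ΔV = Q × t = 186 m³/d × 98 d = 18230 m³
Δh = ΔV / (Sy × A) = 18230 / (0.036 × 6.9 × 10^5) = 0.7338 m

Δh ≈ 0.734 m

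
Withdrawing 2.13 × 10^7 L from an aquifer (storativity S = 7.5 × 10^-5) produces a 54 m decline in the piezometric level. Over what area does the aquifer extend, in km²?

ΔV = 2.13 × 10^7 L = 21300 m³
A = ΔV / (S × Δh) = 21300 / (7.5 × 10^-5 × 54) = 5.259 × 10^6 m²
A = 5.259 × 10^6 m² = 5.259 km²

A ≈ 5.26 km²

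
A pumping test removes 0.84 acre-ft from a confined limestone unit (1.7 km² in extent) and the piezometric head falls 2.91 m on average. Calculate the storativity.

A = 1.7 km² = 1.7 × 10^6 m²
ΔV = 0.84 acre-ft = 1036 m³
S = ΔV / (A × Δh) = 1036 m³ / (1.7 × 10^6 m² × 2.91 m) = 2.094 × 10^-4

S ≈ 2.1 × 10^-4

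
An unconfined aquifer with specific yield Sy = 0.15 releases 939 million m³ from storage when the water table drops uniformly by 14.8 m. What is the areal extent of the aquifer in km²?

A ≈ 423 km²

ΔV = 939 million m³ = 9.39 × 10^8 m³
A = ΔV / (Sy × Δh) = 9.39 × 10^8 / (0.15 × 14.8) = 4.23 × 10^8 m²
A = 4.23 × 10^8 m² = 423 km²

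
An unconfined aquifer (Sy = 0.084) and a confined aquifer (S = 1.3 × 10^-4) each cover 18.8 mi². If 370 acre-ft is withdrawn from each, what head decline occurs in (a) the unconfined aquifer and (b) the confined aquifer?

A = 18.8 mi² = 4.869 × 10^7 m²
ΔV = 370 acre-ft = 4.564 × 10^5 m³
Unconfined: Δh_u = ΔV/(Sy·A) = 4.564 × 10^5/(0.084 × 4.869 × 10^7) = 0.1116 m
Confined: Δh_c = ΔV/(S·A) = 4.564 × 10^5/(1.3 × 10^-4 × 4.869 × 10^7) = 72.1 m

Δh_u ≈ 0.112 m; Δh_c ≈ 72.1 m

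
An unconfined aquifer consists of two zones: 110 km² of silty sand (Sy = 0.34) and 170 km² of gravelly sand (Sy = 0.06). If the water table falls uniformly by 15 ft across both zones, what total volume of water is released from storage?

ΔV ≈ 2.18 × 10^8 m³

A₁ = 110 km² = 1.1 × 10^8 m²; A₂ = 170 km² = 1.7 × 10^8 m²
Δh = 15 ft = 4.572 m
ΔV₁ = 0.34 × 1.1 × 10^8 × 4.572 = 1.71 × 10^8 m³
ΔV₂ = 0.06 × 1.7 × 10^8 × 4.572 = 4.663 × 10^7 m³
ΔV = ΔV₁ + ΔV₂ = 2.176 × 10^8 m³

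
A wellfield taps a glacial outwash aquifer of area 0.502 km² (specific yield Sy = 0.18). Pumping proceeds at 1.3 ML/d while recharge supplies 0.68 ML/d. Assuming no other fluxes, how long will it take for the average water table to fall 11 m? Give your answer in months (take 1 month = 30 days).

A = 0.502 km² = 5.02 × 10^5 m²
ΔV = Sy × A × Δh = 0.18 × 5.02 × 10^5 × 11 = 9.94 × 10^5 m³
Net withdrawal = 1.3 − 0.68 = 0.62 ML/d = 620 m³/d
t = ΔV / Q = 9.94 × 10^5 m³ / 620 m³/d = 1603 d
t = 1603 d ≈ 53.44 months

t ≈ 53.4 months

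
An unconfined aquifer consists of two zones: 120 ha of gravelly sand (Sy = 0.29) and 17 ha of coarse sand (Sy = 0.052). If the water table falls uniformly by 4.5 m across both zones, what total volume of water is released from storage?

A₁ = 120 ha = 1.2 × 10^6 m²; A₂ = 17 ha = 1.7 × 10^5 m²
ΔV₁ = 0.29 × 1.2 × 10^6 × 4.5 = 1.566 × 10^6 m³
ΔV₂ = 0.052 × 1.7 × 10^5 × 4.5 = 39780 m³
ΔV = ΔV₁ + ΔV₂ = 1.606 × 10^6 m³

ΔV ≈ 1.61 × 10^6 m³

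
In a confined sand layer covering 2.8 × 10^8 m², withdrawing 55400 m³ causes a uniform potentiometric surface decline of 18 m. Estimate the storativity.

S ≈ 1.1 × 10^-5

S = ΔV / (A × Δh) = 55400 m³ / (2.8 × 10^8 m² × 18 m) = 1.099 × 10^-5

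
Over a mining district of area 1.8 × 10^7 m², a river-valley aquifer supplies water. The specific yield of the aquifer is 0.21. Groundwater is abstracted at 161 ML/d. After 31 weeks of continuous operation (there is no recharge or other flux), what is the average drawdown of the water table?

Δh ≈ 9.24 m

Q = 161 ML/d = 1.61 × 10^5 m³/d
t = 31 weeks = 217 d
ΔV = Q × t = 1.61 × 10^5 m³/d × 217 d = 3.494 × 10^7 m³
Δh = ΔV / (Sy × A) = 3.494 × 10^7 / (0.21 × 1.8 × 10^7) = 9.243 m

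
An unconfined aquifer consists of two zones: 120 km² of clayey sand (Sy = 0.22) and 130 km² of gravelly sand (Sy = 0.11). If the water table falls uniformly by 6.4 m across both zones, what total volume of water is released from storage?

A₁ = 120 km² = 1.2 × 10^8 m²; A₂ = 130 km² = 1.3 × 10^8 m²
ΔV₁ = 0.22 × 1.2 × 10^8 × 6.4 = 1.69 × 10^8 m³
ΔV₂ = 0.11 × 1.3 × 10^8 × 6.4 = 9.152 × 10^7 m³
ΔV = ΔV₁ + ΔV₂ = 2.605 × 10^8 m³

ΔV ≈ 2.6 × 10^8 m³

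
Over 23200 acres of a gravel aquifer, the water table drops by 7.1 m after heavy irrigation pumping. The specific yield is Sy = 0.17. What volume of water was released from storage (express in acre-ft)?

ΔV ≈ 91900 acre-ft

A = 23200 acres = 9.389 × 10^7 m²
ΔV = Sy × A × Δh = 0.17 × 9.389 × 10^7 m² × 7.1 m = 1.133 × 10^8 m³
ΔV = 1.133 × 10^8 m³ = 91870 acre-ft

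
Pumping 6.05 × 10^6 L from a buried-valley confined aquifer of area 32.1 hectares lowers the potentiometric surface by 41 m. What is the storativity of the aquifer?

S ≈ 4.6 × 10^-4

A = 32.1 hectares = 3.21 × 10^5 m²
ΔV = 6.05 × 10^6 L = 6050 m³
S = ΔV / (A × Δh) = 6050 m³ / (3.21 × 10^5 m² × 41 m) = 4.597 × 10^-4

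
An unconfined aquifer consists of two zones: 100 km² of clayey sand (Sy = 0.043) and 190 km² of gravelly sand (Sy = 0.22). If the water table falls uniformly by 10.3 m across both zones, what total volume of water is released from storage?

A₁ = 100 km² = 1 × 10^8 m²; A₂ = 190 km² = 1.9 × 10^8 m²
ΔV₁ = 0.043 × 1 × 10^8 × 10.3 = 4.429 × 10^7 m³
ΔV₂ = 0.22 × 1.9 × 10^8 × 10.3 = 4.305 × 10^8 m³
ΔV = ΔV₁ + ΔV₂ = 4.748 × 10^8 m³

ΔV ≈ 4.75 × 10^8 m³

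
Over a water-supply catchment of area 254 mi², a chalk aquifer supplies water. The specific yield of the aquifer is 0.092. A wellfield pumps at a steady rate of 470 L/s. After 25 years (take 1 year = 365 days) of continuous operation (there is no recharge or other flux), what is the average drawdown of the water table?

A = 254 mi² = 6.579 × 10^8 m²
Q = 470 L/s = 40610 m³/d
t = 25 years = 9125 d
ΔV = Q × t = 40610 m³/d × 9125 d = 3.705 × 10^8 m³
Δh = ΔV / (Sy × A) = 3.705 × 10^8 / (0.092 × 6.579 × 10^8) = 6.122 m

Δh ≈ 6.12 m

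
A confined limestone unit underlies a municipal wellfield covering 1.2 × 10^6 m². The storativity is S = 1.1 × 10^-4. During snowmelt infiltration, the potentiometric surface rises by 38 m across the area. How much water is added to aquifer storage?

ΔV = S × A × Δh = 1.1 × 10^-4 × 1.2 × 10^6 m² × 38 m = 5016 m³

ΔV ≈ 5020 m³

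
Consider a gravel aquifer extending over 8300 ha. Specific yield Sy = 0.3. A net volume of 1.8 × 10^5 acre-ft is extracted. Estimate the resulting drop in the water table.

A = 8300 ha = 8.3 × 10^7 m²
ΔV = 1.8 × 10^5 acre-ft = 2.22 × 10^8 m³
Δh = ΔV / (Sy × A) = 2.22 × 10^8 m³ / (0.3 × 8.3 × 10^7 m²) = 8.917 m

Δh ≈ 8.92 m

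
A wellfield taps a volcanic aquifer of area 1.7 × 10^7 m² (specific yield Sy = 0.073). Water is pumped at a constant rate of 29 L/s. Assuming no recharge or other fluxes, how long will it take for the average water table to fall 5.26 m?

t ≈ 2610 days

ΔV = Sy × A × Δh = 0.073 × 1.7 × 10^7 × 5.26 = 6.528 × 10^6 m³
Q = 29 L/s = 2506 m³/d
t = ΔV / Q = 6.528 × 10^6 m³ / 2506 m³/d = 2605 d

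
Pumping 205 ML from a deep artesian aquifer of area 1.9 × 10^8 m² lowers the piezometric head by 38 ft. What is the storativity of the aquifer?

Δh = 38 ft = 11.58 m
ΔV = 205 ML = 2.05 × 10^5 m³
S = ΔV / (A × Δh) = 2.05 × 10^5 m³ / (1.9 × 10^8 m² × 11.58 m) = 9.315 × 10^-5

S ≈ 9.3 × 10^-5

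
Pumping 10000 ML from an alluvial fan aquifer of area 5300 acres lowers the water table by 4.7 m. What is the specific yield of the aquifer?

Sy ≈ 0.099

A = 5300 acres = 2.145 × 10^7 m²
ΔV = 10000 ML = 1 × 10^7 m³
Sy = ΔV / (A × Δh) = 1 × 10^7 m³ / (2.145 × 10^7 m² × 4.7 m) = 0.0992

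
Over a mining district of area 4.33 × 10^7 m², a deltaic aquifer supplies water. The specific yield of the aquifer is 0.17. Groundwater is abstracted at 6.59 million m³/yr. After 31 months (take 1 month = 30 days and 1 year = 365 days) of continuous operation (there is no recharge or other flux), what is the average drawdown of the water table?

Q = 6.59 million m³/yr = 18050 m³/d
t = 31 months = 930 d
ΔV = Q × t = 18050 m³/d × 930 d = 1.679 × 10^7 m³
Δh = ΔV / (Sy × A) = 1.679 × 10^7 / (0.17 × 4.33 × 10^7) = 2.281 m

Δh ≈ 2.28 m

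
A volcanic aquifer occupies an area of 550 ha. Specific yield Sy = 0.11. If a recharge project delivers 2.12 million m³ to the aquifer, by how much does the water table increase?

A = 550 ha = 5.5 × 10^6 m²
ΔV = 2.12 million m³ = 2.12 × 10^6 m³
Δh = ΔV / (Sy × A) = 2.12 × 10^6 m³ / (0.11 × 5.5 × 10^6 m²) = 3.504 m

Δh ≈ 3.5 m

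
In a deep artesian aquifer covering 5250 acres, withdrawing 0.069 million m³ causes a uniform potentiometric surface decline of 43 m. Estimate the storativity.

S ≈ 7.6 × 10^-5

A = 5250 acres = 2.125 × 10^7 m²
ΔV = 0.069 million m³ = 69000 m³
S = ΔV / (A × Δh) = 69000 m³ / (2.125 × 10^7 m² × 43 m) = 7.553 × 10^-5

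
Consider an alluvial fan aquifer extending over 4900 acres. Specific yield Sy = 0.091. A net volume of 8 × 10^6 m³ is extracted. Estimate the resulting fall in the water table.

Δh ≈ 4.43 m

A = 4900 acres = 1.983 × 10^7 m²
Δh = ΔV / (Sy × A) = 8 × 10^6 m³ / (0.091 × 1.983 × 10^7 m²) = 4.433 m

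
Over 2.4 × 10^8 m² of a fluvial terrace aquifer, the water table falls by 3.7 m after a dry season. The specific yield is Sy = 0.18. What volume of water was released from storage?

ΔV = Sy × A × Δh = 0.18 × 2.4 × 10^8 m² × 3.7 m = 1.598 × 10^8 m³

ΔV ≈ 1.6 × 10^8 m³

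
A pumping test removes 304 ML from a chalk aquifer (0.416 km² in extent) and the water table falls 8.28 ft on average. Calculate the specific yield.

A = 0.416 km² = 4.16 × 10^5 m²
Δh = 8.28 ft = 2.524 m
ΔV = 304 ML = 3.04 × 10^5 m³
Sy = ΔV / (A × Δh) = 3.04 × 10^5 m³ / (4.16 × 10^5 m² × 2.524 m) = 0.2896

Sy ≈ 0.29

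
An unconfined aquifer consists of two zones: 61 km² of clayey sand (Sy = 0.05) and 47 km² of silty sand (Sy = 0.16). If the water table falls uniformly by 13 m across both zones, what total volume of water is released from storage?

ΔV ≈ 1.37 × 10^8 m³

A₁ = 61 km² = 6.1 × 10^7 m²; A₂ = 47 km² = 4.7 × 10^7 m²
ΔV₁ = 0.05 × 6.1 × 10^7 × 13 = 3.965 × 10^7 m³
ΔV₂ = 0.16 × 4.7 × 10^7 × 13 = 9.776 × 10^7 m³
ΔV = ΔV₁ + ΔV₂ = 1.374 × 10^8 m³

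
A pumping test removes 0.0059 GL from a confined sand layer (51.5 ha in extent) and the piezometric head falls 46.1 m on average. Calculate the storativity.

S ≈ 2.5 × 10^-4

A = 51.5 ha = 5.15 × 10^5 m²
ΔV = 0.0059 GL = 5900 m³
S = ΔV / (A × Δh) = 5900 m³ / (5.15 × 10^5 m² × 46.1 m) = 2.485 × 10^-4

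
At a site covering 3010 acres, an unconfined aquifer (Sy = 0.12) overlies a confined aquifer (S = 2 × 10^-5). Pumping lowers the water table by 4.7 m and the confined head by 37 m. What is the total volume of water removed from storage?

A = 3010 acres = 1.218 × 10^7 m²
Unconfined: ΔV_u = Sy × A × Δh_u = 0.12 × 1.218 × 10^7 × 4.7 = 6.87 × 10^6 m³
Confined: ΔV_c = S × A × Δh_c = 2 × 10^-5 × 1.218 × 10^7 × 37 = 9014 m³
Total ΔV = 6.87 × 10^6 + 9014 = 6.879 × 10^6 m³

ΔV ≈ 6.88 × 10^6 m³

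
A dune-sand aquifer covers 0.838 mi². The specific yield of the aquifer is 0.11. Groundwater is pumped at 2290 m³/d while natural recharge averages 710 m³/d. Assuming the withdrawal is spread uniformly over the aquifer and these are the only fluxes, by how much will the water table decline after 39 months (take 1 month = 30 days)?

Δh ≈ 7.74 m

A = 0.838 mi² = 2.17 × 10^6 m²
Net abstraction = 2290 − 710 = 1580 m³/d
t = 39 months = 1170 d
ΔV = Q × t = 1580 m³/d × 1170 d = 1.849 × 10^6 m³
Δh = ΔV / (Sy × A) = 1.849 × 10^6 / (0.11 × 2.17 × 10^6) = 7.743 m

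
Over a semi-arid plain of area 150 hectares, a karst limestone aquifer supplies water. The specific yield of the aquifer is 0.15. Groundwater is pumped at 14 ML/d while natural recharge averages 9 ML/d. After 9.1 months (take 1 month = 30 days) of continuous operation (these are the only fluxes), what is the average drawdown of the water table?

A = 150 hectares = 1.5 × 10^6 m²
Net abstraction = 14 − 9 = 5 ML/d
Q_net = 5 ML/d = 5000 m³/d
t = 9.1 months = 273 d
ΔV = Q × t = 5000 m³/d × 273 d = 1.365 × 10^6 m³
Δh = ΔV / (Sy × A) = 1.365 × 10^6 / (0.15 × 1.5 × 10^6) = 6.067 m

Δh ≈ 6.07 m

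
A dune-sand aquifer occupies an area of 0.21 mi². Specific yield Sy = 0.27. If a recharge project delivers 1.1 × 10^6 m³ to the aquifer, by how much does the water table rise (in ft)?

A = 0.21 mi² = 5.439 × 10^5 m²
Δh = ΔV / (Sy × A) = 1.1 × 10^6 m³ / (0.27 × 5.439 × 10^5 m²) = 7.491 m
Δh = 7.491 m = 24.58 ft

Δh ≈ 24.6 ft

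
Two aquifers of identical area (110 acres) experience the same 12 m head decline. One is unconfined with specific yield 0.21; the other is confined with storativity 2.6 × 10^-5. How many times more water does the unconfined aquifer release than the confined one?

ΔV_u / ΔV_c ≈ 8080

A = 110 acres = 4.452 × 10^5 m²
Unconfined: ΔV_u = Sy × A × Δh = 0.21 × 4.452 × 10^5 × 12 = 1.122 × 10^6 m³
Confined: ΔV_c = S × A × Δh = 2.6 × 10^-5 × 4.452 × 10^5 × 12 = 138.9 m³
Ratio = ΔV_u / ΔV_c = Sy / S = 0.21 / 2.6 × 10^-5 = 8077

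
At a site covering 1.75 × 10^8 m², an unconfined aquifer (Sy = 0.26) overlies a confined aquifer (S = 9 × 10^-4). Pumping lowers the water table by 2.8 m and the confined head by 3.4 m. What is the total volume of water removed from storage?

Unconfined: ΔV_u = Sy × A × Δh_u = 0.26 × 1.75 × 10^8 × 2.8 = 1.274 × 10^8 m³
Confined: ΔV_c = S × A × Δh_c = 9 × 10^-4 × 1.75 × 10^8 × 3.4 = 5.355 × 10^5 m³
Total ΔV = 1.274 × 10^8 + 5.355 × 10^5 = 1.279 × 10^8 m³

ΔV ≈ 1.28 × 10^8 m³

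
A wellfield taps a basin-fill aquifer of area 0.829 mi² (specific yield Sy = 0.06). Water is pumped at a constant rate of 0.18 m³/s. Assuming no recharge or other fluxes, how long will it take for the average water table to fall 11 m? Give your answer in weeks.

t ≈ 13 weeks

A = 0.829 mi² = 2.147 × 10^6 m²
ΔV = Sy × A × Δh = 0.06 × 2.147 × 10^6 × 11 = 1.417 × 10^6 m³
Q = 0.18 m³/s = 15550 m³/d
t = ΔV / Q = 1.417 × 10^6 m³ / 15550 m³/d = 91.12 d
t = 91.12 d ≈ 13.02 weeks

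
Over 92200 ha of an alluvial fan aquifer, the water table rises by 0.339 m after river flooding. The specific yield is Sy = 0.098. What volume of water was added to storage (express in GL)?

ΔV ≈ 30.6 GL

A = 92200 ha = 9.22 × 10^8 m²
ΔV = Sy × A × Δh = 0.098 × 9.22 × 10^8 m² × 0.339 m = 3.063 × 10^7 m³
ΔV = 3.063 × 10^7 m³ = 30.63 GL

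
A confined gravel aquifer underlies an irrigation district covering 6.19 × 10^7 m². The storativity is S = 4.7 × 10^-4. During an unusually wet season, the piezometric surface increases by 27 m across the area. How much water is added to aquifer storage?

ΔV ≈ 7.86 × 10^5 m³

ΔV = S × A × Δh = 4.7 × 10^-4 × 6.19 × 10^7 m² × 27 m = 7.855 × 10^5 m³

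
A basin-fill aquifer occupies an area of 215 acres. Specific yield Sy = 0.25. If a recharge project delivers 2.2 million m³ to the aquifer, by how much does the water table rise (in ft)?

Δh ≈ 33.2 ft

A = 215 acres = 8.701 × 10^5 m²
ΔV = 2.2 million m³ = 2.2 × 10^6 m³
Δh = ΔV / (Sy × A) = 2.2 × 10^6 m³ / (0.25 × 8.701 × 10^5 m²) = 10.11 m
Δh = 10.11 m = 33.18 ft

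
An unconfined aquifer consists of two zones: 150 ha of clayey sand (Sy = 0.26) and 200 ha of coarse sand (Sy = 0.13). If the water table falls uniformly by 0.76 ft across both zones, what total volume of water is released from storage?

ΔV ≈ 1.51 × 10^5 m³

A₁ = 150 ha = 1.5 × 10^6 m²; A₂ = 200 ha = 2 × 10^6 m²
Δh = 0.76 ft = 0.2316 m
ΔV₁ = 0.26 × 1.5 × 10^6 × 0.2316 = 90340 m³
ΔV₂ = 0.13 × 2 × 10^6 × 0.2316 = 60230 m³
ΔV = ΔV₁ + ΔV₂ = 1.506 × 10^5 m³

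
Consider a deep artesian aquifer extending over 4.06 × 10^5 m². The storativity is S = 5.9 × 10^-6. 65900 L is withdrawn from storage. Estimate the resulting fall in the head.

ΔV = 65900 L = 65.9 m³
Δh = ΔV / (S × A) = 65.9 m³ / (5.9 × 10^-6 × 4.06 × 10^5 m²) = 27.51 m

Δh ≈ 27.5 m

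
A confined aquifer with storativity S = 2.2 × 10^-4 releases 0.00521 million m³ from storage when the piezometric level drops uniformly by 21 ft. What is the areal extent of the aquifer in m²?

Δh = 21 ft = 6.401 m
ΔV = 0.00521 million m³ = 5210 m³
A = ΔV / (S × Δh) = 5210 / (2.2 × 10^-4 × 6.401) = 3.7 × 10^6 m²

A ≈ 3.7 × 10^6 m²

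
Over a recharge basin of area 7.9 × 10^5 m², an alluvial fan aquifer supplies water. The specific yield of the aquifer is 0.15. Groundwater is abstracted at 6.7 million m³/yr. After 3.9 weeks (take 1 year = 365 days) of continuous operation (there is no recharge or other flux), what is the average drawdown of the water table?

Q = 6.7 million m³/yr = 18360 m³/d
t = 3.9 weeks = 27.3 d
ΔV = Q × t = 18360 m³/d × 27.3 d = 5.011 × 10^5 m³
Δh = ΔV / (Sy × A) = 5.011 × 10^5 / (0.15 × 7.9 × 10^5) = 4.229 m

Δh ≈ 4.23 m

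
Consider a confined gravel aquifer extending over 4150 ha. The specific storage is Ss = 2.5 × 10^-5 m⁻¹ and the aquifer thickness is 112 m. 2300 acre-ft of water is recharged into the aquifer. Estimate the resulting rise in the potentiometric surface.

Δh ≈ 24.4 m

S = Ss × b = 2.5 × 10^-5 m⁻¹ × 112 m = 2.8 × 10^-3
A = 4150 ha = 4.15 × 10^7 m²
ΔV = 2300 acre-ft = 2.837 × 10^6 m³
Δh = ΔV / (S × A) = 2.837 × 10^6 m³ / (0.0028 × 4.15 × 10^7 m²) = 24.41 m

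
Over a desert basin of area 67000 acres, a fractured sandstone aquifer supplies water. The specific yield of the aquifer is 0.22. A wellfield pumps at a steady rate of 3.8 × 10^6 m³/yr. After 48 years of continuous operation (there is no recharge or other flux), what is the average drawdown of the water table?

A = 67000 acres = 2.711 × 10^8 m²
Q = 3.8 × 10^6 m³/yr = 10410 m³/d
t = 48 years = 17520 d
ΔV = Q × t = 10410 m³/d × 17520 d = 1.824 × 10^8 m³
Δh = ΔV / (Sy × A) = 1.824 × 10^8 / (0.22 × 2.711 × 10^8) = 3.058 m

Δh ≈ 3.06 m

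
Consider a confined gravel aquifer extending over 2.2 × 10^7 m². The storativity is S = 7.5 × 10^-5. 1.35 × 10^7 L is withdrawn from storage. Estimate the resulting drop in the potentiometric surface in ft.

ΔV = 1.35 × 10^7 L = 13500 m³
Δh = ΔV / (S × A) = 13500 m³ / (7.5 × 10^-5 × 2.2 × 10^7 m²) = 8.182 m
Δh = 8.182 m = 26.84 ft

Δh ≈ 26.8 ft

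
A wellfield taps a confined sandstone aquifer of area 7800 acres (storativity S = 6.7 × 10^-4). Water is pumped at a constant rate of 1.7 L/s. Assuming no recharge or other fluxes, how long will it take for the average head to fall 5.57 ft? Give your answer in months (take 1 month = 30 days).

A = 7800 acres = 3.157 × 10^7 m²
Δh = 5.57 ft = 1.698 m
ΔV = S × A × Δh = 6.7 × 10^-4 × 3.157 × 10^7 × 1.698 = 35910 m³
Q = 1.7 L/s = 146.9 m³/d
t = ΔV / Q = 35910 m³ / 146.9 m³/d = 244.5 d
t = 244.5 d ≈ 8.148 months

t ≈ 8.15 months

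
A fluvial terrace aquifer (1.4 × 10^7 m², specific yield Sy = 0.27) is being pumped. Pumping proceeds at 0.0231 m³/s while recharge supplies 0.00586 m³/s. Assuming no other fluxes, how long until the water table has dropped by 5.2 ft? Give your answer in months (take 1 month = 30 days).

t ≈ 134 months

Δh = 5.2 ft = 1.585 m
ΔV = Sy × A × Δh = 0.27 × 1.4 × 10^7 × 1.585 = 5.991 × 10^6 m³
Net withdrawal = 0.0231 − 0.00586 = 0.01724 m³/s = 1490 m³/d
t = ΔV / Q = 5.991 × 10^6 m³ / 1490 m³/d = 4022 d
t = 4022 d ≈ 134.1 months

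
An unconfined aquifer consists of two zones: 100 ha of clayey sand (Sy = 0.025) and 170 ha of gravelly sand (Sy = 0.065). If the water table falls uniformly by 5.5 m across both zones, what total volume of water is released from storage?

A₁ = 100 ha = 1 × 10^6 m²; A₂ = 170 ha = 1.7 × 10^6 m²
ΔV₁ = 0.025 × 1 × 10^6 × 5.5 = 1.375 × 10^5 m³
ΔV₂ = 0.065 × 1.7 × 10^6 × 5.5 = 6.077 × 10^5 m³
ΔV = ΔV₁ + ΔV₂ = 7.452 × 10^5 m³

ΔV ≈ 7.45 × 10^5 m³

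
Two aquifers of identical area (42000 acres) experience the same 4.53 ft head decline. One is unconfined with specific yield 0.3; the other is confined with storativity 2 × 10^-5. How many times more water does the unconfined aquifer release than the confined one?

ΔV_u / ΔV_c ≈ 15000

A = 42000 acres = 1.7 × 10^8 m²
Δh = 4.53 ft = 1.381 m
Unconfined: ΔV_u = Sy × A × Δh = 0.3 × 1.7 × 10^8 × 1.381 = 7.04 × 10^7 m³
Confined: ΔV_c = S × A × Δh = 2 × 10^-5 × 1.7 × 10^8 × 1.381 = 4694 m³
Ratio = ΔV_u / ΔV_c = Sy / S = 0.3 / 2 × 10^-5 = 15000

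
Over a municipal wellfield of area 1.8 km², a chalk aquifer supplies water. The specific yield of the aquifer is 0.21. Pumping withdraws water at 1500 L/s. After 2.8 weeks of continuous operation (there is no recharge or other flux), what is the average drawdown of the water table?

A = 1.8 km² = 1.8 × 10^6 m²
Q = 1500 L/s = 1.296 × 10^5 m³/d
t = 2.8 weeks = 19.6 d
ΔV = Q × t = 1.296 × 10^5 m³/d × 19.6 d = 2.54 × 10^6 m³
Δh = ΔV / (Sy × A) = 2.54 × 10^6 / (0.21 × 1.8 × 10^6) = 6.72 m

Δh ≈ 6.72 m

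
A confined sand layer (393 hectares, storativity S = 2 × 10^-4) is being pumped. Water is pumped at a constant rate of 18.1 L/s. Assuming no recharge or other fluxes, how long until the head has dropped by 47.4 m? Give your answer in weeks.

A = 393 hectares = 3.93 × 10^6 m²
ΔV = S × A × Δh = 2 × 10^-4 × 3.93 × 10^6 × 47.4 = 37260 m³
Q = 18.1 L/s = 1564 m³/d
t = ΔV / Q = 37260 m³ / 1564 m³/d = 23.82 d
t = 23.82 d ≈ 3.403 weeks

t ≈ 3.4 weeks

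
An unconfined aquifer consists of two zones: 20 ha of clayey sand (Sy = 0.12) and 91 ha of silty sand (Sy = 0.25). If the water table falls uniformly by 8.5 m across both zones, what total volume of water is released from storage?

A₁ = 20 ha = 2 × 10^5 m²; A₂ = 91 ha = 9.1 × 10^5 m²
ΔV₁ = 0.12 × 2 × 10^5 × 8.5 = 2.04 × 10^5 m³
ΔV₂ = 0.25 × 9.1 × 10^5 × 8.5 = 1.934 × 10^6 m³
ΔV = ΔV₁ + ΔV₂ = 2.138 × 10^6 m³

ΔV ≈ 2.14 × 10^6 m³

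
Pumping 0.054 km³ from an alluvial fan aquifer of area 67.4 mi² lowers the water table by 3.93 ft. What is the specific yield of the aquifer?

A = 67.4 mi² = 1.746 × 10^8 m²
Δh = 3.93 ft = 1.198 m
ΔV = 0.054 km³ = 5.4 × 10^7 m³
Sy = ΔV / (A × Δh) = 5.4 × 10^7 m³ / (1.746 × 10^8 m² × 1.198 m) = 0.2582

Sy ≈ 0.26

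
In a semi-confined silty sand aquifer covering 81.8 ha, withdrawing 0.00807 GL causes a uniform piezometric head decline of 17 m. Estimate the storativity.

S ≈ 5.8 × 10^-4

A = 81.8 ha = 8.18 × 10^5 m²
ΔV = 0.00807 GL = 8070 m³
S = ΔV / (A × Δh) = 8070 m³ / (8.18 × 10^5 m² × 17 m) = 5.803 × 10^-4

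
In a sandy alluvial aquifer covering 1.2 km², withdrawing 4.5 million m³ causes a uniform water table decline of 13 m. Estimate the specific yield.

A = 1.2 km² = 1.2 × 10^6 m²
ΔV = 4.5 million m³ = 4.5 × 10^6 m³
Sy = ΔV / (A × Δh) = 4.5 × 10^6 m³ / (1.2 × 10^6 m² × 13 m) = 0.2885

Sy ≈ 0.29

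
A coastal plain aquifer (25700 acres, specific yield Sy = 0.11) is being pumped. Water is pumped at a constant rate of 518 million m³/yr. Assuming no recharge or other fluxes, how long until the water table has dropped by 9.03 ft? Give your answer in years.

A = 25700 acres = 1.04 × 10^8 m²
Δh = 9.03 ft = 2.752 m
ΔV = Sy × A × Δh = 0.11 × 1.04 × 10^8 × 2.752 = 3.149 × 10^7 m³
Q = 518 million m³/yr = 1.419 × 10^6 m³/d
t = ΔV / Q = 3.149 × 10^7 m³ / 1.419 × 10^6 m³/d = 22.19 d
t = 22.19 d ≈ 0.06079 years

t ≈ 0.0608 years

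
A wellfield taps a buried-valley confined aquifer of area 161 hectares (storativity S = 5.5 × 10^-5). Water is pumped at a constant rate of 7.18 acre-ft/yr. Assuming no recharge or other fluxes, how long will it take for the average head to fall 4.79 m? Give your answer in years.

A = 161 hectares = 1.61 × 10^6 m²
ΔV = S × A × Δh = 5.5 × 10^-5 × 1.61 × 10^6 × 4.79 = 424.2 m³
Q = 7.18 acre-ft/yr = 24.26 m³/d
t = ΔV / Q = 424.2 m³ / 24.26 m³/d = 17.48 d
t = 17.48 d ≈ 0.04789 years

t ≈ 0.0479 years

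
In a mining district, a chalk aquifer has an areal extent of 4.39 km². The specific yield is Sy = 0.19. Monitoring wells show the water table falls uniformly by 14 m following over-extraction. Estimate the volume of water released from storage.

A = 4.39 km² = 4.39 × 10^6 m²
ΔV = Sy × A × Δh = 0.19 × 4.39 × 10^6 m² × 14 m = 1.168 × 10^7 m³

ΔV ≈ 1.17 × 10^7 m³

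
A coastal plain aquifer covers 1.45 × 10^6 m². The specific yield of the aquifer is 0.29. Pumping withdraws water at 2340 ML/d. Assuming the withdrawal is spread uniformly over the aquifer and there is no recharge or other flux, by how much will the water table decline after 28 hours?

Q = 2340 ML/d = 2.34 × 10^6 m³/d
t = 28 hours = 1.167 d
ΔV = Q × t = 2.34 × 10^6 m³/d × 1.167 d = 2.73 × 10^6 m³
Δh = ΔV / (Sy × A) = 2.73 × 10^6 / (0.29 × 1.45 × 10^6) = 6.492 m

Δh ≈ 6.49 m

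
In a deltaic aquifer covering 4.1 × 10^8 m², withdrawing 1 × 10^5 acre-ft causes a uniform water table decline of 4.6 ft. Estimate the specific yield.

Sy ≈ 0.21

Δh = 4.6 ft = 1.402 m
ΔV = 1 × 10^5 acre-ft = 1.233 × 10^8 m³
Sy = ΔV / (A × Δh) = 1.233 × 10^8 m³ / (4.1 × 10^8 m² × 1.402 m) = 0.2146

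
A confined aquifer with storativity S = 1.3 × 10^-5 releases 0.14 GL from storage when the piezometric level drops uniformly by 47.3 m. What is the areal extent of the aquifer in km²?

A ≈ 228 km²

ΔV = 0.14 GL = 1.4 × 10^5 m³
A = ΔV / (S × Δh) = 1.4 × 10^5 / (1.3 × 10^-5 × 47.3) = 2.277 × 10^8 m²
A = 2.277 × 10^8 m² = 227.7 km²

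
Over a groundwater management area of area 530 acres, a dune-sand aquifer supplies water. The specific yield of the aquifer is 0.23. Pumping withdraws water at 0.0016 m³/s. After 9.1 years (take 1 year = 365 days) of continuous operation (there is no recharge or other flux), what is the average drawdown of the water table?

Δh ≈ 0.931 m

A = 530 acres = 2.145 × 10^6 m²
Q = 0.0016 m³/s = 138.2 m³/d
t = 9.1 years = 3322 d
ΔV = Q × t = 138.2 m³/d × 3322 d = 4.592 × 10^5 m³
Δh = ΔV / (Sy × A) = 4.592 × 10^5 / (0.23 × 2.145 × 10^6) = 0.9308 m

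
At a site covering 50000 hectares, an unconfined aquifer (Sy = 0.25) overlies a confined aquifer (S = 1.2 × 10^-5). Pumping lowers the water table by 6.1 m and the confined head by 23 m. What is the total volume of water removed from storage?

ΔV ≈ 7.63 × 10^8 m³

A = 50000 hectares = 5 × 10^8 m²
Unconfined: ΔV_u = Sy × A × Δh_u = 0.25 × 5 × 10^8 × 6.1 = 7.625 × 10^8 m³
Confined: ΔV_c = S × A × Δh_c = 1.2 × 10^-5 × 5 × 10^8 × 23 = 1.38 × 10^5 m³
Total ΔV = 7.625 × 10^8 + 1.38 × 10^5 = 7.626 × 10^8 m³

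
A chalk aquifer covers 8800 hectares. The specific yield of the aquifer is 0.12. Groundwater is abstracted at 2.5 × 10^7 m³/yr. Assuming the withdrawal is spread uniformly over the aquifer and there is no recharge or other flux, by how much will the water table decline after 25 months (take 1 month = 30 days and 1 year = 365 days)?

A = 8800 hectares = 8.8 × 10^7 m²
Q = 2.5 × 10^7 m³/yr = 68490 m³/d
t = 25 months = 750 d
ΔV = Q × t = 68490 m³/d × 750 d = 5.137 × 10^7 m³
Δh = ΔV / (Sy × A) = 5.137 × 10^7 / (0.12 × 8.8 × 10^7) = 4.865 m

Δh ≈ 4.86 m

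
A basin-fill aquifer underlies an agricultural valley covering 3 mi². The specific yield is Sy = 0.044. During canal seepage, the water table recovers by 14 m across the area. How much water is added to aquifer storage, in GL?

ΔV ≈ 4.79 GL

A = 3 mi² = 7.77 × 10^6 m²
ΔV = Sy × A × Δh = 0.044 × 7.77 × 10^6 m² × 14 m = 4.786 × 10^6 m³
ΔV = 4.786 × 10^6 m³ = 4.786 GL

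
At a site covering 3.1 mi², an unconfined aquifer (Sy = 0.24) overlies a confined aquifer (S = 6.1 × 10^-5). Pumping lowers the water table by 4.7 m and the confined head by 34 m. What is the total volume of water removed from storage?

A = 3.1 mi² = 8.029 × 10^6 m²
Unconfined: ΔV_u = Sy × A × Δh_u = 0.24 × 8.029 × 10^6 × 4.7 = 9.057 × 10^6 m³
Confined: ΔV_c = S × A × Δh_c = 6.1 × 10^-5 × 8.029 × 10^6 × 34 = 16650 m³
Total ΔV = 9.057 × 10^6 + 16650 = 9.073 × 10^6 m³

ΔV ≈ 9.07 × 10^6 m³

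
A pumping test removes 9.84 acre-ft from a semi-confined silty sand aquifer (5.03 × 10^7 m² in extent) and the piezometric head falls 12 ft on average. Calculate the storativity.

S ≈ 6.6 × 10^-5

Δh = 12 ft = 3.658 m
ΔV = 9.84 acre-ft = 12140 m³
S = ΔV / (A × Δh) = 12140 m³ / (5.03 × 10^7 m² × 3.658 m) = 6.597 × 10^-5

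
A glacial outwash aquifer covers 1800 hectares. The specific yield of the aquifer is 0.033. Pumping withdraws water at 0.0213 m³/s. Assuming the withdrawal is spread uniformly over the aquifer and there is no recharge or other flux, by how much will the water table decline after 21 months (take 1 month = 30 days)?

A = 1800 hectares = 1.8 × 10^7 m²
Q = 0.0213 m³/s = 1840 m³/d
t = 21 months = 630 d
ΔV = Q × t = 1840 m³/d × 630 d = 1.159 × 10^6 m³
Δh = ΔV / (Sy × A) = 1.159 × 10^6 / (0.033 × 1.8 × 10^7) = 1.952 m

Δh ≈ 1.95 m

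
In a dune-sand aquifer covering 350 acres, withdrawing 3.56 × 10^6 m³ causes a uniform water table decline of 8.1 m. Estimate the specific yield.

A = 350 acres = 1.416 × 10^6 m²
Sy = ΔV / (A × Δh) = 3.56 × 10^6 m³ / (1.416 × 10^6 m² × 8.1 m) = 0.3103

Sy ≈ 0.31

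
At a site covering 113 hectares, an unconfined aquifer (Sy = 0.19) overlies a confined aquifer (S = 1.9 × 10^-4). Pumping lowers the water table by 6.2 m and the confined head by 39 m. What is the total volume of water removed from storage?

A = 113 hectares = 1.13 × 10^6 m²
Unconfined: ΔV_u = Sy × A × Δh_u = 0.19 × 1.13 × 10^6 × 6.2 = 1.331 × 10^6 m³
Confined: ΔV_c = S × A × Δh_c = 1.9 × 10^-4 × 1.13 × 10^6 × 39 = 8373 m³
Total ΔV = 1.331 × 10^6 + 8373 = 1.34 × 10^6 m³

ΔV ≈ 1.34 × 10^6 m³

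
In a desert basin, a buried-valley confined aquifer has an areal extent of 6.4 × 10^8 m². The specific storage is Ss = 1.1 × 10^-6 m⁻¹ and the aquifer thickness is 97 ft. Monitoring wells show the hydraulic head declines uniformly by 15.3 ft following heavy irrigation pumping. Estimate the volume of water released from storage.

ΔV ≈ 97100 m³

b = 97 ft = 29.57 m
S = Ss × b = 1.1 × 10^-6 m⁻¹ × 29.57 m = 3.252 × 10^-5
Δh = 15.3 ft = 4.663 m
ΔV = S × A × Δh = 3.252 × 10^-5 × 6.4 × 10^8 m² × 4.663 m = 97070 m³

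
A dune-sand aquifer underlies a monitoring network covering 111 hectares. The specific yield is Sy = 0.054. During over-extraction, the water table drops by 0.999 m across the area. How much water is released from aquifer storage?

A = 111 hectares = 1.11 × 10^6 m²
ΔV = Sy × A × Δh = 0.054 × 1.11 × 10^6 m² × 0.999 m = 59880 m³

ΔV ≈ 59900 m³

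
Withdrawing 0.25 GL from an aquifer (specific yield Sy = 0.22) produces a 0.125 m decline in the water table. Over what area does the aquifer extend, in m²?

A ≈ 9.09 × 10^6 m²

ΔV = 0.25 GL = 2.5 × 10^5 m³
A = ΔV / (Sy × Δh) = 2.5 × 10^5 / (0.22 × 0.125) = 9.091 × 10^6 m²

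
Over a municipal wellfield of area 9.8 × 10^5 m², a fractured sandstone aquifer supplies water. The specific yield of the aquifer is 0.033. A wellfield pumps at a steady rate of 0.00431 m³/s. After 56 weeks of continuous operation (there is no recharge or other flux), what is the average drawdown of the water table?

Δh ≈ 4.51 m

Q = 0.00431 m³/s = 372.4 m³/d
t = 56 weeks = 392 d
ΔV = Q × t = 372.4 m³/d × 392 d = 1.46 × 10^5 m³
Δh = ΔV / (Sy × A) = 1.46 × 10^5 / (0.033 × 9.8 × 10^5) = 4.514 m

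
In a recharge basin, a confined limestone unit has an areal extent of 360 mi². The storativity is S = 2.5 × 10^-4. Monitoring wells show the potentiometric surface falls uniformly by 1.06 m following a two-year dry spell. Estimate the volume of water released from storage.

ΔV ≈ 2.47 × 10^5 m³

A = 360 mi² = 9.324 × 10^8 m²
ΔV = S × A × Δh = 2.5 × 10^-4 × 9.324 × 10^8 m² × 1.06 m = 2.471 × 10^5 m³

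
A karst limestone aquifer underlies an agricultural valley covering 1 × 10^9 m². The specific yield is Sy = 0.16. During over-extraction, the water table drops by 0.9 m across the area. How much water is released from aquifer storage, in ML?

ΔV = Sy × A × Δh = 0.16 × 1 × 10^9 m² × 0.9 m = 1.44 × 10^8 m³
ΔV = 1.44 × 10^8 m³ = 1.44 × 10^5 ML

ΔV ≈ 1.44 × 10^5 ML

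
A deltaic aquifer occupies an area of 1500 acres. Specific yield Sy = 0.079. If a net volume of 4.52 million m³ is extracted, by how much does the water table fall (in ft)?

Δh ≈ 30.9 ft

A = 1500 acres = 6.07 × 10^6 m²
ΔV = 4.52 million m³ = 4.52 × 10^6 m³
Δh = ΔV / (Sy × A) = 4.52 × 10^6 m³ / (0.079 × 6.07 × 10^6 m²) = 9.425 m
Δh = 9.425 m = 30.92 ft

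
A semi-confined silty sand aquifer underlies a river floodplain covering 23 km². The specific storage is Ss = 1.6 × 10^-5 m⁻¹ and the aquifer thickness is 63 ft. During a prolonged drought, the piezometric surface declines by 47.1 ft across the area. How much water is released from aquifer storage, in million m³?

b = 63 ft = 19.2 m
S = Ss × b = 1.6 × 10^-5 m⁻¹ × 19.2 m = 3.072 × 10^-4
A = 23 km² = 2.3 × 10^7 m²
Δh = 47.1 ft = 14.36 m
ΔV = S × A × Δh = 3.072 × 10^-4 × 2.3 × 10^7 m² × 14.36 m = 1.014 × 10^5 m³
ΔV = 1.014 × 10^5 m³ = 0.1014 million m³

ΔV ≈ 0.101 million m³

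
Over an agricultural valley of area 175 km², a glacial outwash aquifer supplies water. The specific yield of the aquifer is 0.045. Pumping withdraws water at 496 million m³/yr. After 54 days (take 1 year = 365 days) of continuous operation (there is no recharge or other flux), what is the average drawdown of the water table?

A = 175 km² = 1.75 × 10^8 m²
Q = 496 million m³/yr = 1.359 × 10^6 m³/d
ΔV = Q × t = 1.359 × 10^6 m³/d × 54 d = 7.338 × 10^7 m³
Δh = ΔV / (Sy × A) = 7.338 × 10^7 / (0.045 × 1.75 × 10^8) = 9.318 m

Δh ≈ 9.32 m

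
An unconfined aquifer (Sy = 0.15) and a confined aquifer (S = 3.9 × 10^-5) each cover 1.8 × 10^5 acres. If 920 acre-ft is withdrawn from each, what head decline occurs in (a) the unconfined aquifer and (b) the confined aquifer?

A = 1.8 × 10^5 acres = 7.284 × 10^8 m²
ΔV = 920 acre-ft = 1.135 × 10^6 m³
Unconfined: Δh_u = ΔV/(Sy·A) = 1.135 × 10^6/(0.15 × 7.284 × 10^8) = 0.01039 m
Confined: Δh_c = ΔV/(S·A) = 1.135 × 10^6/(3.9 × 10^-5 × 7.284 × 10^8) = 39.95 m

Δh_u ≈ 0.0104 m; Δh_c ≈ 39.9 m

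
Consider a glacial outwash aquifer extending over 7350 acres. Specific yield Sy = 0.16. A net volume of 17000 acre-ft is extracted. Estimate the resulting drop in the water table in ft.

A = 7350 acres = 2.974 × 10^7 m²
ΔV = 17000 acre-ft = 2.097 × 10^7 m³
Δh = ΔV / (Sy × A) = 2.097 × 10^7 m³ / (0.16 × 2.974 × 10^7 m²) = 4.406 m
Δh = 4.406 m = 14.46 ft

Δh ≈ 14.5 ft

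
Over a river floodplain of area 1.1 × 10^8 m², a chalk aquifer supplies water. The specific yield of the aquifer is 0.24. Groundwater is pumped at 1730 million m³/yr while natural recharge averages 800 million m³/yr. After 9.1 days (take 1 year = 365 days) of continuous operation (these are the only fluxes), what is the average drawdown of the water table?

Net abstraction = 1730 − 800 = 930 million m³/yr
Q_net = 930 million m³/yr = 2.548 × 10^6 m³/d
ΔV = Q × t = 2.548 × 10^6 m³/d × 9.1 d = 2.319 × 10^7 m³
Δh = ΔV / (Sy × A) = 2.319 × 10^7 / (0.24 × 1.1 × 10^8) = 0.8783 m

Δh ≈ 0.878 m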